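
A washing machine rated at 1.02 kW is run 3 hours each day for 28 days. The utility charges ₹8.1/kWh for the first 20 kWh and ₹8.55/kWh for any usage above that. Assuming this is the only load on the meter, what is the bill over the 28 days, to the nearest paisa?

₹723.56

Runtime = 3 h/day × 28 days = 84 h
Energy = 1.02 kW × 84 h = 85.68 kWh
Tier 1 (0–20 kWh): 20 × ₹8.1 = ₹162
Above 20 kWh: 65.68 × ₹8.55 = ₹561.564
Bill = ₹723.56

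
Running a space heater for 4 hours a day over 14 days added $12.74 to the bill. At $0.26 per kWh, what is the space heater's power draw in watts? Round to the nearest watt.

Energy = $12.74 ÷ $0.26/kWh = 49 kWh
Runtime = 4 h/day × 14 days = 56 h
Power = 49 kWh ÷ 56 h = 0.875 kW = 875 W

875 W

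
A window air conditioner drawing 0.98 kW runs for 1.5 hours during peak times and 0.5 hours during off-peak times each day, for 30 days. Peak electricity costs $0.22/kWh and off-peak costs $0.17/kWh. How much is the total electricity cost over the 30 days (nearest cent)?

Peak energy = 0.98 kW × 1.5 h × 30 = 44.1 kWh
Off-peak energy = 0.98 kW × 0.5 h × 30 = 14.7 kWh
Cost = 44.1 × $0.22 + 14.7 × $0.17 = $9.702 + $2.499 = $12.20

$12.20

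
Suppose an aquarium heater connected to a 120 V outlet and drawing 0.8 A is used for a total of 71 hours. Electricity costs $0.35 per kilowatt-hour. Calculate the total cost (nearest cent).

$2.39

Power = 0.8 A × 120 V = 96 W = 0.096 kW
Energy = 0.096 kW × 71 h = 6.816 kWh
Cost = 6.816 kWh × $0.35/kWh = $2.39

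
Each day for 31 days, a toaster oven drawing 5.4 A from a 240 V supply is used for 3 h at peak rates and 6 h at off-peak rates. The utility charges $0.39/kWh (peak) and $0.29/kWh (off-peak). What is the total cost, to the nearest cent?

$116.91

Power = 5.4 A × 240 V = 1296 W = 1.296 kW
Peak energy = 1.296 kW × 3 h × 31 = 120.528 kWh
Off-peak energy = 1.296 kW × 6 h × 31 = 241.056 kWh
Cost = 120.528 × $0.39 + 241.056 × $0.29 = $47.00592 + $69.90624 = $116.91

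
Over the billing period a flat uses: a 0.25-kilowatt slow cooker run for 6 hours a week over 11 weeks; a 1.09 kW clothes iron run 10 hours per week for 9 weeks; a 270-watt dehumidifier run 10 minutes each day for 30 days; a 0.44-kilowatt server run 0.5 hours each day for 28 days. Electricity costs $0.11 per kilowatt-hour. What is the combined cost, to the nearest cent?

slow cooker: Runtime = 6 h/week × 11 weeks = 66 h
slow cooker: 0.25 kW × 66 h = 16.5 kWh
clothes iron: Runtime = 10 h/week × 9 weeks = 90 h
clothes iron: 1.09 kW × 90 h = 98.1 kWh
dehumidifier: Runtime = 10 min × 30 = 300 min = 5 h
dehumidifier: 0.27 kW × 5 h = 1.35 kWh
server: Runtime = 0.5 h/day × 28 days = 14 h
server: 0.44 kW × 14 h = 6.16 kWh
Total energy = 122.11 kWh
Cost = 122.11 × $0.11 = $13.43

$13.43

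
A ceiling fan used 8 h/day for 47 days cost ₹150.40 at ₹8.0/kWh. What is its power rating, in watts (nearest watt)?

Energy = ₹150.40 ÷ ₹8.0/kWh = 18.8 kWh
Runtime = 8 h/day × 47 days = 376 h
Power = 18.8 kWh ÷ 376 h = 0.05 kW = 50 W

50 W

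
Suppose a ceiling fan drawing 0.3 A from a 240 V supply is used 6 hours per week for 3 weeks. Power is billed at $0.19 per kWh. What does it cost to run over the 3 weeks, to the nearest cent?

$0.25

Power = 0.3 A × 240 V = 72 W = 0.072 kW
Runtime = 6 h/week × 3 weeks = 18 h
Energy = 0.072 kW × 18 h = 1.296 kWh
Cost = 1.296 kWh × $0.19/kWh = $0.25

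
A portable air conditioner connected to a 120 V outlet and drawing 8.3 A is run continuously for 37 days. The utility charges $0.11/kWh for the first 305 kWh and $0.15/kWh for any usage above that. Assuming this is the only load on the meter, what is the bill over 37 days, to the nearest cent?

Power = 8.3 A × 120 V = 996 W = 0.996 kW
Runtime = 24 h × 37 = 888 h
Energy = 0.996 kW × 888 h = 884.448 kWh
Tier 1 (0–305 kWh): 305 × $0.11 = $33.55
Above 305 kWh: 579.448 × $0.15 = $86.9172
Bill = $120.47

$120.47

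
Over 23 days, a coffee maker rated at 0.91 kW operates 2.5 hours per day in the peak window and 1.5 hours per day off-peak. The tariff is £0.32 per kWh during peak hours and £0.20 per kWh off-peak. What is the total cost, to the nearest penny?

£23.02

Peak energy = 0.91 kW × 2.5 h × 23 = 52.325 kWh
Off-peak energy = 0.91 kW × 1.5 h × 23 = 31.395 kWh
Cost = 52.325 × £0.32 + 31.395 × £0.20 = £16.744 + £6.279 = £23.02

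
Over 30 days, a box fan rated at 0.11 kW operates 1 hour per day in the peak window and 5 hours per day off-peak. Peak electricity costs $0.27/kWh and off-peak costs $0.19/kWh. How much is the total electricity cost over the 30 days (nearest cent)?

Peak energy = 0.11 kW × 1 h × 30 = 3.3 kWh
Off-peak energy = 0.11 kW × 5 h × 30 = 16.5 kWh
Cost = 3.3 × $0.27 + 16.5 × $0.19 = $0.891 + $3.135 = $4.03

$4.03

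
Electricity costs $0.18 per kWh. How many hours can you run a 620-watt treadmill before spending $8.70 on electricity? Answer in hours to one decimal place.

Energy available = $8.70 ÷ $0.18/kWh = 48.3333 kWh
Hours = 48.3333 kWh ÷ 0.62 kW = 78.0 h

78.0 h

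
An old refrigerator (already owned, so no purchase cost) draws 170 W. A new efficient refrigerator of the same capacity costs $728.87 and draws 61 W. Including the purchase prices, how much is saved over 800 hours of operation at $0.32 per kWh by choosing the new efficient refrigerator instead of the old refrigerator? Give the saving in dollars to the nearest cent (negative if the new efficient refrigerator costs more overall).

old refrigerator: $0.00 + (170/1000) kW × 800 h × $0.32 = $0.00 + $43.52 = $43.52
new efficient refrigerator: $728.87 + (61/1000) kW × 800 h × $0.32 = $728.87 + $15.616 = $744.486
Saving = $43.52 − $744.486 = −$700.966 → -$700.97

-$700.97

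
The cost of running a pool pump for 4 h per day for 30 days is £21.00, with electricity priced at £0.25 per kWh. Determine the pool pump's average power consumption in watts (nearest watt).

Energy = £21.00 ÷ £0.25/kWh = 84 kWh
Runtime = 4 h/day × 30 days = 120 h
Power = 84 kWh ÷ 120 h = 0.7 kW = 700 W

700 W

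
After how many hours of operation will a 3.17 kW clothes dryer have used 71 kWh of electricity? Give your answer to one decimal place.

22.4 h

Hours = 71 kWh ÷ 3.17 kW = 22.4 h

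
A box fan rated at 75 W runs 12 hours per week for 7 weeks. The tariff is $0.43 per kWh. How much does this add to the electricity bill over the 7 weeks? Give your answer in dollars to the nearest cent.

Runtime = 12 h/week × 7 weeks = 84 h
Energy = 0.075 kW × 84 h = 6.3 kWh
Cost = 6.3 kWh × $0.43/kWh = $2.71

$2.71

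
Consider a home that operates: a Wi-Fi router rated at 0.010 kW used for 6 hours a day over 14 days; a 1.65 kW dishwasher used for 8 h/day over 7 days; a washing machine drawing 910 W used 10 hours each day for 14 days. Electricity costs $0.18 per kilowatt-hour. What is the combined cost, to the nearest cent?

Wi-Fi router: Runtime = 6 h/day × 14 days = 84 h
Wi-Fi router: 0.01 kW × 84 h = 0.84 kWh
dishwasher: Runtime = 8 h/day × 7 days = 56 h
dishwasher: 1.65 kW × 56 h = 92.4 kWh
washing machine: Runtime = 10 h/day × 14 days = 140 h
washing machine: 0.91 kW × 140 h = 127.4 kWh
Total energy = 220.64 kWh
Cost = 220.64 × $0.18 = $39.72

$39.72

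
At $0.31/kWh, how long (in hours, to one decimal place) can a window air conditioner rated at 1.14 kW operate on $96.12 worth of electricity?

272.0 h

Energy available = $96.12 ÷ $0.31/kWh = 310.0645 kWh
Hours = 310.0645 kWh ÷ 1.14 kW = 272.0 h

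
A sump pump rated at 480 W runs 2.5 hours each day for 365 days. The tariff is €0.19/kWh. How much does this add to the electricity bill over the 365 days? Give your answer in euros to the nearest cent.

Runtime = 2.5 h/day × 365 days = 912.5 h
Energy = 0.48 kW × 912.5 h = 438 kWh
Cost = 438 kWh × €0.19/kWh = €83.22

€83.22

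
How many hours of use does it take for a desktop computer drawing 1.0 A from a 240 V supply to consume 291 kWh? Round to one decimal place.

Power = 1.0 A × 240 V = 240 W = 0.24 kW
Hours = 291 kWh ÷ 0.24 kW = 1212.5 h

1212.5 h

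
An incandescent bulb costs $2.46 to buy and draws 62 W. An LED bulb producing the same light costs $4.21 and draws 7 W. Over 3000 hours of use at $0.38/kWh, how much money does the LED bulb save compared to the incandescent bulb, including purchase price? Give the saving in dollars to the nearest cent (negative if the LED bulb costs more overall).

incandescent bulb: $2.46 + (62/1000) kW × 3000 h × $0.38 = $2.46 + $70.68 = $73.14
LED bulb: $4.21 + (7/1000) kW × 3000 h × $0.38 = $4.21 + $7.98 = $12.19
Saving = $73.14 − $12.19 = $60.95

$60.95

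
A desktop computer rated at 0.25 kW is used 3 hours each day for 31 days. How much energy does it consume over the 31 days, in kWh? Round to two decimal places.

23.25 kWh

Runtime = 3 h/day × 31 days = 93 h
Energy = 0.25 kW × 93 h = 23.25 kWh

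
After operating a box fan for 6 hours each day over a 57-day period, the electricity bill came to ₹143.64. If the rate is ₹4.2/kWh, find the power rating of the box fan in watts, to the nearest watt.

Energy = ₹143.64 ÷ ₹4.2/kWh = 34.2 kWh
Runtime = 6 h/day × 57 days = 342 h
Power = 34.2 kWh ÷ 342 h = 0.1 kW = 100 W

100 W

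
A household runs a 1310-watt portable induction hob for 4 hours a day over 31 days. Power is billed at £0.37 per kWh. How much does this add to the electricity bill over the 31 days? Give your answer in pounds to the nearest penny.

Runtime = 4 h/day × 31 days = 124 h
Energy = 1.31 kW × 124 h = 162.44 kWh
Cost = 162.44 kWh × £0.37/kWh = £60.10

£60.10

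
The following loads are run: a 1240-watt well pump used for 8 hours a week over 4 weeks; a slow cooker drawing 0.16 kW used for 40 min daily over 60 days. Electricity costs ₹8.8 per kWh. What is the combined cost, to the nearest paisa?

₹405.50

well pump: Runtime = 8 h/week × 4 weeks = 32 h
well pump: 1.24 kW × 32 h = 39.68 kWh
slow cooker: Runtime = 40 min × 60 = 2400 min = 40 h
slow cooker: 0.16 kW × 40 h = 6.4 kWh
Total energy = 46.08 kWh
Cost = 46.08 × ₹8.8 = ₹405.50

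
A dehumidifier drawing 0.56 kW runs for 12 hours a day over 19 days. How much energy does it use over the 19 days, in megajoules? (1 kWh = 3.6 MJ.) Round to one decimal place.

459.6 MJ

Runtime = 12 h/day × 19 days = 228 h
Energy = 0.56 kW × 228 h = 127.68 kWh
= 127.68 × 3.6 MJ = 459.6 MJ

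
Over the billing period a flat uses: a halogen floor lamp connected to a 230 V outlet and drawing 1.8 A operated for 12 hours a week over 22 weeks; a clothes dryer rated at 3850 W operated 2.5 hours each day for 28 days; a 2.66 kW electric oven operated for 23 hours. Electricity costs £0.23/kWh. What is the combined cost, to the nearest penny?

£101.19

halogen floor lamp: Power = 1.8 A × 230 V = 414 W = 0.414 kW
halogen floor lamp: Runtime = 12 h/week × 22 weeks = 264 h
halogen floor lamp: 0.414 kW × 264 h = 109.296 kWh
clothes dryer: Runtime = 2.5 h/day × 28 days = 70 h
clothes dryer: 3.85 kW × 70 h = 269.5 kWh
electric oven: 2.66 kW × 23 h = 61.18 kWh
Total energy = 439.976 kWh
Cost = 439.976 × £0.23 = £101.19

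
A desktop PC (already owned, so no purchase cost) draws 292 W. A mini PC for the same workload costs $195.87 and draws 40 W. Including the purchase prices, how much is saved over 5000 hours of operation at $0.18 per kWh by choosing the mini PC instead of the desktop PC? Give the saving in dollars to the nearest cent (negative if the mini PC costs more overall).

$30.93

desktop PC: $0.00 + (292/1000) kW × 5000 h × $0.18 = $0.00 + $262.8 = $262.8
mini PC: $195.87 + (40/1000) kW × 5000 h × $0.18 = $195.87 + $36 = $231.87
Saving = $262.8 − $231.87 = $30.93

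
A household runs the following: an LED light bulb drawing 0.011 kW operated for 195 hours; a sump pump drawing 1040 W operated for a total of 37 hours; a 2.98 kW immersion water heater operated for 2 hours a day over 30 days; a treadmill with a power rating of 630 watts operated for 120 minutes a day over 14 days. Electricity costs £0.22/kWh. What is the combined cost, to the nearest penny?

£52.15

LED light bulb: 0.011 kW × 195 h = 2.145 kWh
sump pump: 1.04 kW × 37 h = 38.48 kWh
immersion water heater: Runtime = 2 h/day × 30 days = 60 h
immersion water heater: 2.98 kW × 60 h = 178.8 kWh
treadmill: Runtime = 120 min × 14 = 1680 min = 28 h
treadmill: 0.63 kW × 28 h = 17.64 kWh
Total energy = 237.065 kWh
Cost = 237.065 × £0.22 = £52.15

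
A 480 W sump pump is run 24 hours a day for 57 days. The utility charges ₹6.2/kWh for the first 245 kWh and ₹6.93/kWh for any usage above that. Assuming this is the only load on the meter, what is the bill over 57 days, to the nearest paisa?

₹4371.67

Runtime = 24 h × 57 = 1368 h
Energy = 0.48 kW × 1368 h = 656.64 kWh
Tier 1 (0–245 kWh): 245 × ₹6.2 = ₹1519
Above 245 kWh: 411.64 × ₹6.93 = ₹2852.6652
Bill = ₹4371.67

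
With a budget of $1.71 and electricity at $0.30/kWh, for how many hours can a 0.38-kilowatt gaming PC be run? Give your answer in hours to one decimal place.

15.0 h

Energy available = $1.71 ÷ $0.30/kWh = 5.7 kWh
Hours = 5.7 kWh ÷ 0.38 kW = 15.0 h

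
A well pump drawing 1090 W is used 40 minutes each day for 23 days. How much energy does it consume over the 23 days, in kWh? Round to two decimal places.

16.71 kWh

Runtime = 40 min × 23 = 920 min = 15.333333… h
Energy = 1.09 kW × 15.333333… h = 16.713333… kWh ≈ 16.71 kWh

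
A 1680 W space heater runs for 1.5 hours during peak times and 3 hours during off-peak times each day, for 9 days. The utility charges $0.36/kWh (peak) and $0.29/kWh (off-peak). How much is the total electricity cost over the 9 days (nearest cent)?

Peak energy = 1.68 kW × 1.5 h × 9 = 22.68 kWh
Off-peak energy = 1.68 kW × 3 h × 9 = 45.36 kWh
Cost = 22.68 × $0.36 + 45.36 × $0.29 = $8.1648 + $13.1544 = $21.32

$21.32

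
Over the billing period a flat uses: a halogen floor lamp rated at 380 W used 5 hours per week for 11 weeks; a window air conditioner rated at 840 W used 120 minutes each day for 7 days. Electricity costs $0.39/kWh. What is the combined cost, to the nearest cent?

$12.74

halogen floor lamp: Runtime = 5 h/week × 11 weeks = 55 h
halogen floor lamp: 0.38 kW × 55 h = 20.9 kWh
window air conditioner: Runtime = 120 min × 7 = 840 min = 14 h
window air conditioner: 0.84 kW × 14 h = 11.76 kWh
Total energy = 32.66 kWh
Cost = 32.66 × $0.39 = $12.74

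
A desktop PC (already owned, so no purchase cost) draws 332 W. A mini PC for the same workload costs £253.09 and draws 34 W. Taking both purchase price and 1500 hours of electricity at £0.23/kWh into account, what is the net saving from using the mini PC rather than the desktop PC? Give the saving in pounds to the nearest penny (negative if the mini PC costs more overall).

-£150.28

desktop PC: £0.00 + (332/1000) kW × 1500 h × £0.23 = £0.00 + £114.54 = £114.54
mini PC: £253.09 + (34/1000) kW × 1500 h × £0.23 = £253.09 + £11.73 = £264.82
Saving = £114.54 − £264.82 = −£150.28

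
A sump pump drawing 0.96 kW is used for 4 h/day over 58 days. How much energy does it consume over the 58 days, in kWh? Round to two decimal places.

Runtime = 4 h/day × 58 days = 232 h
Energy = 0.96 kW × 232 h = 222.72 kWh

222.72 kWh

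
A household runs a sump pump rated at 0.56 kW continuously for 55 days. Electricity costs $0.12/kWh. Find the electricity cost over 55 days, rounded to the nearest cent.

Runtime = 24 h × 55 = 1320 h
Energy = 0.56 kW × 1320 h = 739.2 kWh
Cost = 739.2 kWh × $0.12/kWh = $88.70

$88.70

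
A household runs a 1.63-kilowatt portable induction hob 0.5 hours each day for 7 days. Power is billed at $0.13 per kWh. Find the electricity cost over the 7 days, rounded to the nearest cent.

$0.74

Runtime = 0.5 h/day × 7 days = 3.5 h
Energy = 1.63 kW × 3.5 h = 5.705 kWh
Cost = 5.705 kWh × $0.13/kWh = $0.74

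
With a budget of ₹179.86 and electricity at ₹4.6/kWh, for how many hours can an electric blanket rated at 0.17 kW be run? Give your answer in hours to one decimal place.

Energy available = ₹179.86 ÷ ₹4.6/kWh = 39.1 kWh
Hours = 39.1 kWh ÷ 0.17 kW = 230.0 h

230.0 h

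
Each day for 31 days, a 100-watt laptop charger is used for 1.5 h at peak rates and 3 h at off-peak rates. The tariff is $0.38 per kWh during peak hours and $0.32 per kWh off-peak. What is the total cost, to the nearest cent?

Peak energy = 0.1 kW × 1.5 h × 31 = 4.65 kWh
Off-peak energy = 0.1 kW × 3 h × 31 = 9.3 kWh
Cost = 4.65 × $0.38 + 9.3 × $0.32 = $1.767 + $2.976 = $4.74

$4.74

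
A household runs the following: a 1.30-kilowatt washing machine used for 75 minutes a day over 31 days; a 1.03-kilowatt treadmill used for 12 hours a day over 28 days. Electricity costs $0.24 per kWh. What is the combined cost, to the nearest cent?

$95.15

washing machine: Runtime = 75 min × 31 = 2325 min = 38.75 h
washing machine: 1.3 kW × 38.75 h = 50.375 kWh
treadmill: Runtime = 12 h/day × 28 days = 336 h
treadmill: 1.03 kW × 336 h = 346.08 kWh
Total energy = 396.455 kWh
Cost = 396.455 × $0.24 = $95.15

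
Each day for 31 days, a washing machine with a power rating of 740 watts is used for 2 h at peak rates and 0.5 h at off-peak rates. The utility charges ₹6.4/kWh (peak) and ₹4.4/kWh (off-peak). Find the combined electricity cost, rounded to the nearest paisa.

Peak energy = 0.74 kW × 2 h × 31 = 45.88 kWh
Off-peak energy = 0.74 kW × 0.5 h × 31 = 11.47 kWh
Cost = 45.88 × ₹6.4 + 11.47 × ₹4.4 = ₹293.632 + ₹50.468 = ₹344.10

₹344.10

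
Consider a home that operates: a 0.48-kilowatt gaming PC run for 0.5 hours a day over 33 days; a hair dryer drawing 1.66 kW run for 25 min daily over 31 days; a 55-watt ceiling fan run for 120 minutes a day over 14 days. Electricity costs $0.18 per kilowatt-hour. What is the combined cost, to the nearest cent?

gaming PC: Runtime = 0.5 h/day × 33 days = 16.5 h
gaming PC: 0.48 kW × 16.5 h = 7.92 kWh
hair dryer: Runtime = 25 min × 31 = 775 min = 12.916666… h
hair dryer: 1.66 kW × 12.916666… h = 21.441666… kWh
ceiling fan: Runtime = 120 min × 14 = 1680 min = 28 h
ceiling fan: 0.055 kW × 28 h = 1.54 kWh
Total energy = 30.901666… kWh
Cost = 30.901666… × $0.18 = $5.56

$5.56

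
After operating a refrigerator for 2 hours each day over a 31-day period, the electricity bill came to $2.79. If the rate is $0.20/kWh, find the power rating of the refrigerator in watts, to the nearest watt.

225 W

Energy = $2.79 ÷ $0.20/kWh = 13.95 kWh
Runtime = 2 h/day × 31 days = 62 h
Power = 13.95 kWh ÷ 62 h = 0.225 kW = 225 W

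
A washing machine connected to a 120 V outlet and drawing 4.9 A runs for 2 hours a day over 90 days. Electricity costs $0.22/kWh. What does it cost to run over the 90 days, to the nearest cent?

$23.28

Power = 4.9 A × 120 V = 588 W = 0.588 kW
Runtime = 2 h/day × 90 days = 180 h
Energy = 0.588 kW × 180 h = 105.84 kWh
Cost = 105.84 kWh × $0.22/kWh = $23.28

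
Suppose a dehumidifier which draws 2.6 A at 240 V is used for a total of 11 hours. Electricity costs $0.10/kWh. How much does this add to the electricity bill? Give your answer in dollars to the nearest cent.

Power = 2.6 A × 240 V = 624 W = 0.624 kW
Energy = 0.624 kW × 11 h = 6.864 kWh
Cost = 6.864 kWh × $0.10/kWh = $0.69

$0.69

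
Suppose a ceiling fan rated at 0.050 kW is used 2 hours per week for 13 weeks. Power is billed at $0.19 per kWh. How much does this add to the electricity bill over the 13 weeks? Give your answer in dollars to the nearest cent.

$0.25

Runtime = 2 h/week × 13 weeks = 26 h
Energy = 0.05 kW × 26 h = 1.3 kWh
Cost = 1.3 kWh × $0.19/kWh = $0.25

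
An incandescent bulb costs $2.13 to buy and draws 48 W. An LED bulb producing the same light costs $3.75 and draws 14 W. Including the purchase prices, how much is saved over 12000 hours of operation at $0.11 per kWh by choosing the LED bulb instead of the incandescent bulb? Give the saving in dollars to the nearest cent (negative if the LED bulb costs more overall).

$43.26

incandescent bulb: $2.13 + (48/1000) kW × 12000 h × $0.11 = $2.13 + $63.36 = $65.49
LED bulb: $3.75 + (14/1000) kW × 12000 h × $0.11 = $3.75 + $18.48 = $22.23
Saving = $65.49 − $22.23 = $43.26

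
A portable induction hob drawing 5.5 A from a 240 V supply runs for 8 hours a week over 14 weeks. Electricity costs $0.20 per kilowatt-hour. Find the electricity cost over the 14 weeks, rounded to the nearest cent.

$29.57

Power = 5.5 A × 240 V = 1320 W = 1.32 kW
Runtime = 8 h/week × 14 weeks = 112 h
Energy = 1.32 kW × 112 h = 147.84 kWh
Cost = 147.84 kWh × $0.20/kWh = $29.57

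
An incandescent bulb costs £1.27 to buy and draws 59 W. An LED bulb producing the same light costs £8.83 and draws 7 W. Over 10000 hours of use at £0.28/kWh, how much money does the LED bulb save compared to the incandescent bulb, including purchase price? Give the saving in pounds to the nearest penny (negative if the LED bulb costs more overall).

incandescent bulb: £1.27 + (59/1000) kW × 10000 h × £0.28 = £1.27 + £165.2 = £166.47
LED bulb: £8.83 + (7/1000) kW × 10000 h × £0.28 = £8.83 + £19.6 = £28.43
Saving = £166.47 − £28.43 = £138.04

£138.04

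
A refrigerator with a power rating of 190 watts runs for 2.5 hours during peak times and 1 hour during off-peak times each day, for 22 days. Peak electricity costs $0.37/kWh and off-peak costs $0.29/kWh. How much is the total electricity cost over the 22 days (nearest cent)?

$5.08

Peak energy = 0.19 kW × 2.5 h × 22 = 10.45 kWh
Off-peak energy = 0.19 kW × 1 h × 22 = 4.18 kWh
Cost = 10.45 × $0.37 + 4.18 × $0.29 = $3.8665 + $1.2122 = $5.08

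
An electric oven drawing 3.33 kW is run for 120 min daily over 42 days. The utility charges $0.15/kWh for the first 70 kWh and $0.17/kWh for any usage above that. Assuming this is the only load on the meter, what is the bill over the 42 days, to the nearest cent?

$46.15

Runtime = 120 min × 42 = 5040 min = 84 h
Energy = 3.33 kW × 84 h = 279.72 kWh
Tier 1 (0–70 kWh): 70 × $0.15 = $10.5
Above 70 kWh: 209.72 × $0.17 = $35.6524
Bill = $46.15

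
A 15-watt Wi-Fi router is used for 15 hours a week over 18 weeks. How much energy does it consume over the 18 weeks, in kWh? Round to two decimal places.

Runtime = 15 h/week × 18 weeks = 270 h
Energy = 0.015 kW × 270 h = 4.05 kWh

4.05 kWh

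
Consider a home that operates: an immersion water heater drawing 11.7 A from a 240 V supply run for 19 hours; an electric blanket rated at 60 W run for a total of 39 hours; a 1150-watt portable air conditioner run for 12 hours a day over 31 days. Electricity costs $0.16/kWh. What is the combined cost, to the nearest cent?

$77.36

immersion water heater: Power = 11.7 A × 240 V = 2808 W = 2.808 kW
immersion water heater: 2.808 kW × 19 h = 53.352 kWh
electric blanket: 0.06 kW × 39 h = 2.34 kWh
portable air conditioner: Runtime = 12 h/day × 31 days = 372 h
portable air conditioner: 1.15 kW × 372 h = 427.8 kWh
Total energy = 483.492 kWh
Cost = 483.492 × $0.16 = $77.36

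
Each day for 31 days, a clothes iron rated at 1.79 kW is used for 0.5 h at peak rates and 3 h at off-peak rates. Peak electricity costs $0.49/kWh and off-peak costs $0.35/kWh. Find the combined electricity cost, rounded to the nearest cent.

Peak energy = 1.79 kW × 0.5 h × 31 = 27.745 kWh
Off-peak energy = 1.79 kW × 3 h × 31 = 166.47 kWh
Cost = 27.745 × $0.49 + 166.47 × $0.35 = $13.59505 + $58.2645 = $71.86

$71.86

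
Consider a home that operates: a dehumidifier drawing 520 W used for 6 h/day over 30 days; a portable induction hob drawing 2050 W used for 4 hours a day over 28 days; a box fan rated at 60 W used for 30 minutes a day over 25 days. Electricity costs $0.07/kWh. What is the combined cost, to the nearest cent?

$22.68

dehumidifier: Runtime = 6 h/day × 30 days = 180 h
dehumidifier: 0.52 kW × 180 h = 93.6 kWh
portable induction hob: Runtime = 4 h/day × 28 days = 112 h
portable induction hob: 2.05 kW × 112 h = 229.6 kWh
box fan: Runtime = 30 min × 25 = 750 min = 12.5 h
box fan: 0.06 kW × 12.5 h = 0.75 kWh
Total energy = 323.95 kWh
Cost = 323.95 × $0.07 = $22.68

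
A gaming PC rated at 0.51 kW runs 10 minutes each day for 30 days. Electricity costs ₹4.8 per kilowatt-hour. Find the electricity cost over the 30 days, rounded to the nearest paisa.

₹12.24

Runtime = 10 min × 30 = 300 min = 5 h
Energy = 0.51 kW × 5 h = 2.55 kWh
Cost = 2.55 kWh × ₹4.8/kWh = ₹12.24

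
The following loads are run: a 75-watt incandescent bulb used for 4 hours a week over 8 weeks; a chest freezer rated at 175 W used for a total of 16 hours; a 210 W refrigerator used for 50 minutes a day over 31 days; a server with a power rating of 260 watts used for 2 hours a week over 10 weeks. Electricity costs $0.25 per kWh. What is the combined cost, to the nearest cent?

$3.96

incandescent bulb: Runtime = 4 h/week × 8 weeks = 32 h
incandescent bulb: 0.075 kW × 32 h = 2.4 kWh
chest freezer: 0.175 kW × 16 h = 2.8 kWh
refrigerator: Runtime = 50 min × 31 = 1550 min = 25.833333… h
refrigerator: 0.21 kW × 25.833333… h = 5.425 kWh
server: Runtime = 2 h/week × 10 weeks = 20 h
server: 0.26 kW × 20 h = 5.2 kWh
Total energy = 15.825 kWh
Cost = 15.825 × $0.25 = $3.96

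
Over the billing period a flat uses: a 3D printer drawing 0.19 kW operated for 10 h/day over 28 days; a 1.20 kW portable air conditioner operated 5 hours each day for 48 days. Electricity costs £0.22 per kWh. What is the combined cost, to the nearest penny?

£75.06

3D printer: Runtime = 10 h/day × 28 days = 280 h
3D printer: 0.19 kW × 280 h = 53.2 kWh
portable air conditioner: Runtime = 5 h/day × 48 days = 240 h
portable air conditioner: 1.2 kW × 240 h = 288 kWh
Total energy = 341.2 kWh
Cost = 341.2 × £0.22 = £75.06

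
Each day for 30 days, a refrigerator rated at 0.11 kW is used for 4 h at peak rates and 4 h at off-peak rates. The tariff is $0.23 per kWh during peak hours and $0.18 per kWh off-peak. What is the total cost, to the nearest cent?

$5.41

Peak energy = 0.11 kW × 4 h × 30 = 13.2 kWh
Off-peak energy = 0.11 kW × 4 h × 30 = 13.2 kWh
Cost = 13.2 × $0.23 + 13.2 × $0.18 = $3.036 + $2.376 = $5.41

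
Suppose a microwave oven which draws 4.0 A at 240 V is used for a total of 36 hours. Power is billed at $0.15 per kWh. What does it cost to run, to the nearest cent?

Power = 4.0 A × 240 V = 960 W = 0.96 kW
Energy = 0.96 kW × 36 h = 34.56 kWh
Cost = 34.56 kWh × $0.15/kWh = $5.18

$5.18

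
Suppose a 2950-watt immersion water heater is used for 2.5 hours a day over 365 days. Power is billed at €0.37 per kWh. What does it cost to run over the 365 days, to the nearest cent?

€995.99

Runtime = 2.5 h/day × 365 days = 912.5 h
Energy = 2.95 kW × 912.5 h = 2691.875 kWh
Cost = 2691.875 kWh × €0.37/kWh = €995.99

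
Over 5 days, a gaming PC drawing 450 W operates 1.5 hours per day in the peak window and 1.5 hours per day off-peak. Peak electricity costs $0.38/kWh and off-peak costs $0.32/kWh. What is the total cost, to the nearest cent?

$2.36

Peak energy = 0.45 kW × 1.5 h × 5 = 3.375 kWh
Off-peak energy = 0.45 kW × 1.5 h × 5 = 3.375 kWh
Cost = 3.375 × $0.38 + 3.375 × $0.32 = $1.2825 + $1.08 = $2.36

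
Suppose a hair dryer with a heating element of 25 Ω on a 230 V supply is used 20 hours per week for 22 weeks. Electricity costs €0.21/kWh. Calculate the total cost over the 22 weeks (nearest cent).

€195.52

Power = V²/R = 230²/25 = 2116 W = 2.116 kW
Runtime = 20 h/week × 22 weeks = 440 h
Energy = 2.116 kW × 440 h = 931.04 kWh
Cost = 931.04 kWh × €0.21/kWh = €195.52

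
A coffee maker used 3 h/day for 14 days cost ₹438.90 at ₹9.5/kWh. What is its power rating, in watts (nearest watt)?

Energy = ₹438.90 ÷ ₹9.5/kWh = 46.2 kWh
Runtime = 3 h/day × 14 days = 42 h
Power = 46.2 kWh ÷ 42 h = 1.1 kW = 1100 W

1100 W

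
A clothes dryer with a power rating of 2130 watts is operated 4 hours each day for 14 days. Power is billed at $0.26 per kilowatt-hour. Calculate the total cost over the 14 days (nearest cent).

Runtime = 4 h/day × 14 days = 56 h
Energy = 2.13 kW × 56 h = 119.28 kWh
Cost = 119.28 kWh × $0.26/kWh = $31.01

$31.01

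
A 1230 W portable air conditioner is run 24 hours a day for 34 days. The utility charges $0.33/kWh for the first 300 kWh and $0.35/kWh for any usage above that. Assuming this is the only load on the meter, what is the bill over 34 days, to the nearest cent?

Runtime = 24 h × 34 = 816 h
Energy = 1.23 kW × 816 h = 1003.68 kWh
Tier 1 (0–300 kWh): 300 × $0.33 = $99
Above 300 kWh: 703.68 × $0.35 = $246.288
Bill = $345.29

$345.29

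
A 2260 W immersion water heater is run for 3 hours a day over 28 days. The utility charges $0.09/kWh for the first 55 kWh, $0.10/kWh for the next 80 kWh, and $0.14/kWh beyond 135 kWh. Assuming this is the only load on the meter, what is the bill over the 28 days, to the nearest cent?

Runtime = 3 h/day × 28 days = 84 h
Energy = 2.26 kW × 84 h = 189.84 kWh
Tier 1 (0–55 kWh): 55 × $0.09 = $4.95
Tier 2 (55–135 kWh): 80 × $0.10 = $8
Above 135 kWh: 54.84 × $0.14 = $7.6776
Bill = $20.63

$20.63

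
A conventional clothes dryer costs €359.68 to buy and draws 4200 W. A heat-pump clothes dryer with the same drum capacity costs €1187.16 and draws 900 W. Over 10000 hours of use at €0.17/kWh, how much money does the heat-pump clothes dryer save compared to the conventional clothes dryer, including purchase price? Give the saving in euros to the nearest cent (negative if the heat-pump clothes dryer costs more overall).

€4782.52

conventional clothes dryer: €359.68 + (4200/1000) kW × 10000 h × €0.17 = €359.68 + €7140 = €7499.68
heat-pump clothes dryer: €1187.16 + (900/1000) kW × 10000 h × €0.17 = €1187.16 + €1530 = €2717.16
Saving = €7499.68 − €2717.16 = €4782.52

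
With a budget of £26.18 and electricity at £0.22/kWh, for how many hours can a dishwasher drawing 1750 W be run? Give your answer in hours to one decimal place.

Energy available = £26.18 ÷ £0.22/kWh = 119 kWh
Hours = 119 kWh ÷ 1.75 kW = 68.0 h

68.0 h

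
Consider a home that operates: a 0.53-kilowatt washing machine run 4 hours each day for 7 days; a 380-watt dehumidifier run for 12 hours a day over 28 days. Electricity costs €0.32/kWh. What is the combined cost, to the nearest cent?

€45.61

washing machine: Runtime = 4 h/day × 7 days = 28 h
washing machine: 0.53 kW × 28 h = 14.84 kWh
dehumidifier: Runtime = 12 h/day × 28 days = 336 h
dehumidifier: 0.38 kW × 336 h = 127.68 kWh
Total energy = 142.52 kWh
Cost = 142.52 × €0.32 = €45.61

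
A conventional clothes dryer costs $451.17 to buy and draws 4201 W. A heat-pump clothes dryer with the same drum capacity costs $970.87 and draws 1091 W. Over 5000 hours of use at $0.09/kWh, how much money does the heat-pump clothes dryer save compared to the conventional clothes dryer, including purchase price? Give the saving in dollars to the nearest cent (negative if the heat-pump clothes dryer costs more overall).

$879.80

conventional clothes dryer: $451.17 + (4201/1000) kW × 5000 h × $0.09 = $451.17 + $1890.45 = $2341.62
heat-pump clothes dryer: $970.87 + (1091/1000) kW × 5000 h × $0.09 = $970.87 + $490.95 = $1461.82
Saving = $2341.62 − $1461.82 = $879.8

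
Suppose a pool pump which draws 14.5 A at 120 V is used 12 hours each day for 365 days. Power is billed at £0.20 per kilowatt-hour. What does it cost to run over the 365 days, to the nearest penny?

£1524.24

Power = 14.5 A × 120 V = 1740 W = 1.74 kW
Runtime = 12 h/day × 365 days = 4380 h
Energy = 1.74 kW × 4380 h = 7621.2 kWh
Cost = 7621.2 kWh × £0.20/kWh = £1524.24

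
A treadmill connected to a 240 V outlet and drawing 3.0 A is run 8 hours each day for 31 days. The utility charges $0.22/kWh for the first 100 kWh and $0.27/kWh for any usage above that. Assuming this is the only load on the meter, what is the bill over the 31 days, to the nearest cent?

Power = 3.0 A × 240 V = 720 W = 0.72 kW
Runtime = 8 h/day × 31 days = 248 h
Energy = 0.72 kW × 248 h = 178.56 kWh
Tier 1 (0–100 kWh): 100 × $0.22 = $22
Above 100 kWh: 78.56 × $0.27 = $21.2112
Bill = $43.21

$43.21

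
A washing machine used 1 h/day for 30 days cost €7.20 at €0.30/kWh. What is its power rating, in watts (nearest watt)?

800 W

Energy = €7.20 ÷ €0.30/kWh = 24 kWh
Runtime = 1 h/day × 30 days = 30 h
Power = 24 kWh ÷ 30 h = 0.8 kW = 800 W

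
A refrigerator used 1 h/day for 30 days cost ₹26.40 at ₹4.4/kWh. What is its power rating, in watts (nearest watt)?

Energy = ₹26.40 ÷ ₹4.4/kWh = 6 kWh
Runtime = 1 h/day × 30 days = 30 h
Power = 6 kWh ÷ 30 h = 0.2 kW = 200 W

200 W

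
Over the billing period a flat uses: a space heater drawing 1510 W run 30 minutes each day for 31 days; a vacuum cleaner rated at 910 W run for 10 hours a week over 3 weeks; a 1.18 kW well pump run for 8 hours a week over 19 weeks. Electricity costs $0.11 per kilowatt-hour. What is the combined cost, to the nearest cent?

$25.31

space heater: Runtime = 30 min × 31 = 930 min = 15.5 h
space heater: 1.51 kW × 15.5 h = 23.405 kWh
vacuum cleaner: Runtime = 10 h/week × 3 weeks = 30 h
vacuum cleaner: 0.91 kW × 30 h = 27.3 kWh
well pump: Runtime = 8 h/week × 19 weeks = 152 h
well pump: 1.18 kW × 152 h = 179.36 kWh
Total energy = 230.065 kWh
Cost = 230.065 × $0.11 = $25.31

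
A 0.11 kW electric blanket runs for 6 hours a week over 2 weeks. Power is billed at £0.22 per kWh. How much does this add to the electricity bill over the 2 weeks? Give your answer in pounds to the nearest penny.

£0.29

Runtime = 6 h/week × 2 weeks = 12 h
Energy = 0.11 kW × 12 h = 1.32 kWh
Cost = 1.32 kWh × £0.22/kWh = £0.29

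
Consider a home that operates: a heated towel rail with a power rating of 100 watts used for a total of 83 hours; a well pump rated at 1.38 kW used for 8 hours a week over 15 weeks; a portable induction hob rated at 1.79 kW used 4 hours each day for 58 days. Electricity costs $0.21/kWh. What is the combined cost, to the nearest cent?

heated towel rail: 0.1 kW × 83 h = 8.3 kWh
well pump: Runtime = 8 h/week × 15 weeks = 120 h
well pump: 1.38 kW × 120 h = 165.6 kWh
portable induction hob: Runtime = 4 h/day × 58 days = 232 h
portable induction hob: 1.79 kW × 232 h = 415.28 kWh
Total energy = 589.18 kWh
Cost = 589.18 × $0.21 = $123.73

$123.73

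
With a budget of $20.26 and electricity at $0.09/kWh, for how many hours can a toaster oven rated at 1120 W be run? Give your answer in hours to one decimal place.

201.0 h

Energy available = $20.26 ÷ $0.09/kWh = 225.1111 kWh
Hours = 225.1111 kWh ÷ 1.12 kW = 201.0 h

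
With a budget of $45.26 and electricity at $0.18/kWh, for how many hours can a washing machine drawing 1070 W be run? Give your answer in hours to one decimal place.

235.0 h

Energy available = $45.26 ÷ $0.18/kWh = 251.4444 kWh
Hours = 251.4444 kWh ÷ 1.07 kW = 235.0 h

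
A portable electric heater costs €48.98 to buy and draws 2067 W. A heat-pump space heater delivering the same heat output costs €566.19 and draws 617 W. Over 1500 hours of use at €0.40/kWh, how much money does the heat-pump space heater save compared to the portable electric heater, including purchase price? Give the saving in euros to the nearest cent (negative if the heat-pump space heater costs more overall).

€352.79

portable electric heater: €48.98 + (2067/1000) kW × 1500 h × €0.40 = €48.98 + €1240.2 = €1289.18
heat-pump space heater: €566.19 + (617/1000) kW × 1500 h × €0.40 = €566.19 + €370.2 = €936.39
Saving = €1289.18 − €936.39 = €352.79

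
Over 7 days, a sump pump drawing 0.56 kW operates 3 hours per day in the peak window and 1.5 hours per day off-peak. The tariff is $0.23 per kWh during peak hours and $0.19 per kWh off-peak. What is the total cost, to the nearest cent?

$3.82

Peak energy = 0.56 kW × 3 h × 7 = 11.76 kWh
Off-peak energy = 0.56 kW × 1.5 h × 7 = 5.88 kWh
Cost = 11.76 × $0.23 + 5.88 × $0.19 = $2.7048 + $1.1172 = $3.82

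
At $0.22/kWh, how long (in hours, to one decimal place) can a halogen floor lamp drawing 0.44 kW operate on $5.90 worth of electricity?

Energy available = $5.90 ÷ $0.22/kWh = 26.8182 kWh
Hours = 26.8182 kWh ÷ 0.44 kW = 61.0 h

61.0 h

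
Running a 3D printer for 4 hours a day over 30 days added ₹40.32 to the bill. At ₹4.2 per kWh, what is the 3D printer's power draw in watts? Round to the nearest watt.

80 W

Energy = ₹40.32 ÷ ₹4.2/kWh = 9.6 kWh
Runtime = 4 h/day × 30 days = 120 h
Power = 9.6 kWh ÷ 120 h = 0.08 kW = 80 W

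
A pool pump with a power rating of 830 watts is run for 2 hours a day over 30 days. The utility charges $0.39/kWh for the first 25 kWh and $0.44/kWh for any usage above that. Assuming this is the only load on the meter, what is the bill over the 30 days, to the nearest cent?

Runtime = 2 h/day × 30 days = 60 h
Energy = 0.83 kW × 60 h = 49.8 kWh
Tier 1 (0–25 kWh): 25 × $0.39 = $9.75
Above 25 kWh: 24.8 × $0.44 = $10.912
Bill = $20.66

$20.66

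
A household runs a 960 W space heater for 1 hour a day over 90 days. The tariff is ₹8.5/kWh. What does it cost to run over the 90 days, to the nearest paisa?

Runtime = 1 h/day × 90 days = 90 h
Energy = 0.96 kW × 90 h = 86.4 kWh
Cost = 86.4 kWh × ₹8.5/kWh = ₹734.40

₹734.40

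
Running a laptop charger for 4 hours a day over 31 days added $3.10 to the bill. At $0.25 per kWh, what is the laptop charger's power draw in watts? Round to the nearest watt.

Energy = $3.10 ÷ $0.25/kWh = 12.4 kWh
Runtime = 4 h/day × 31 days = 124 h
Power = 12.4 kWh ÷ 124 h = 0.1 kW = 100 W

100 W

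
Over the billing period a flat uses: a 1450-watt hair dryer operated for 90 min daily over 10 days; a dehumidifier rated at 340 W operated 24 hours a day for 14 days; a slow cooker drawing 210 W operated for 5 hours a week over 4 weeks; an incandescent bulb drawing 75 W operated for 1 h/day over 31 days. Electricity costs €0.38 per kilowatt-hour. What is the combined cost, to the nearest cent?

€54.16

hair dryer: Runtime = 90 min × 10 = 900 min = 15 h
hair dryer: 1.45 kW × 15 h = 21.75 kWh
dehumidifier: Runtime = 24 h × 14 = 336 h
dehumidifier: 0.34 kW × 336 h = 114.24 kWh
slow cooker: Runtime = 5 h/week × 4 weeks = 20 h
slow cooker: 0.21 kW × 20 h = 4.2 kWh
incandescent bulb: Runtime = 1 h/day × 31 days = 31 h
incandescent bulb: 0.075 kW × 31 h = 2.325 kWh
Total energy = 142.515 kWh
Cost = 142.515 × €0.38 = €54.16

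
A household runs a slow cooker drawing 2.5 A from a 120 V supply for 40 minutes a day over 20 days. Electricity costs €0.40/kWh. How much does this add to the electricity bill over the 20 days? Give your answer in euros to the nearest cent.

Power = 2.5 A × 120 V = 300 W = 0.3 kW
Runtime = 40 min × 20 = 800 min = 13.333333… h
Energy = 0.3 kW × 13.333333… h = 4 kWh
Cost = 4 kWh × €0.40/kWh = €1.60

€1.60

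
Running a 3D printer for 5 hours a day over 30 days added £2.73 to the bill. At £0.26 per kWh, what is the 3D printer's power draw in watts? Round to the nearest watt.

Energy = £2.73 ÷ £0.26/kWh = 10.5 kWh
Runtime = 5 h/day × 30 days = 150 h
Power = 10.5 kWh ÷ 150 h = 0.07 kW = 70 W

70 W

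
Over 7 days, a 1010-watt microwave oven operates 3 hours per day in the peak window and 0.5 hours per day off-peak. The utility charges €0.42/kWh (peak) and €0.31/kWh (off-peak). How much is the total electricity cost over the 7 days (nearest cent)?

Peak energy = 1.01 kW × 3 h × 7 = 21.21 kWh
Off-peak energy = 1.01 kW × 0.5 h × 7 = 3.535 kWh
Cost = 21.21 × €0.42 + 3.535 × €0.31 = €8.9082 + €1.09585 = €10.00

€10.00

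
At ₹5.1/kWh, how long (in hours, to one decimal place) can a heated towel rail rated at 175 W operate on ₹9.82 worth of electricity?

Energy available = ₹9.82 ÷ ₹5.1/kWh = 1.9255 kWh
Hours = 1.9255 kWh ÷ 0.175 kW = 11.0 h

11.0 h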